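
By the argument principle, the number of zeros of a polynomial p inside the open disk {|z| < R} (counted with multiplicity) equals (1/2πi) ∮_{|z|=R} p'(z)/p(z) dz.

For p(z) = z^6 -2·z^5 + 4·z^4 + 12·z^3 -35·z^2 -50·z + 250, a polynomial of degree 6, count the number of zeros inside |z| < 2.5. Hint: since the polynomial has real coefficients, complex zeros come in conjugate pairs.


The zeros of p are: (2 + 1i), (2 - 1i), (1 + 3i), (1 - 3i), (-2 + 1i), (-2 - 1i).
Their magnitudes are: 2.236, 2.236, 3.162, 3.162, 2.236, 2.236.
Zeros with |z| < R = 2.5: (2 + 1i), (2 - 1i), (-2 + 1i), (-2 - 1i).
Count = 4.
By the argument principle, (1/2πi) ∮_{|z|=R} p'(z)/p(z) dz equals exactly this count.

Number of zeros inside |z| < 2.5: 4.


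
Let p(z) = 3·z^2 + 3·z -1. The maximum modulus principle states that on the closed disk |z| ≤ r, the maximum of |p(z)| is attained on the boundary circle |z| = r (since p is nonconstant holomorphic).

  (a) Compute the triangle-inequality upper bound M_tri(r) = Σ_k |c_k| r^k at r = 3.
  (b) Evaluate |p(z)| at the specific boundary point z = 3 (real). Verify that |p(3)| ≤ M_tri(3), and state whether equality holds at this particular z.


Coefficients: c_0 = -1, c_1 = 3, c_2 = 3. Radius r = 3.
Part (a). Triangle bound: M_tri(r) = Σ_k |c_k| r^k
  = |-1|·3^0 + |3|·3^1 + |3|·3^2
  = 1 + 9 + 27 = 37.
This bounds M(r) := max_{|z|=r} |p(z)| from above; equality holds iff all terms c_k z^k can be made to align in phase at a single z on |z|=r.
Part (b). At z = 3 (real, on the circle |z| = r):
  p(3) = (-1)·3^0 + (3)·3^1 + (3)·3^2 = 35.
  |p(3)| = 35.
Check: |p(3)| = 35 ≤ 37 = M_tri(3). ✓ Equality does not hold at z = 3 (the coefficients have mixed signs, so the terms do not all align in phase there).

M_tri(3) = 37; |p(3)| = 35; equality at z=3: no.


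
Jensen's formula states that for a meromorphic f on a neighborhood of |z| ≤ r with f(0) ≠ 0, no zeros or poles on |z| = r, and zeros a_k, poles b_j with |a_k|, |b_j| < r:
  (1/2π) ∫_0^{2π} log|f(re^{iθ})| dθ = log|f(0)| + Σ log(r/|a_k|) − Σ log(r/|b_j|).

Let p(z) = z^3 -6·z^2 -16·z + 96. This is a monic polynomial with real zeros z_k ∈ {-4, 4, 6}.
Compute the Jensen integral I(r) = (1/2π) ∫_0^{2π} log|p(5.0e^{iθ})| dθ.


Zeros: -4, 4, 6; r = 5.0.
Inside |z| < r: -4, 4. Outside (|z| ≥ r): 6.
p(0) = 96, so log|p(0)| = log(96) = 4.5643.
Apply Jensen: I(r) = log|p(0)| + Σ_k log(r/|z_k|), summed over zeros inside |z| < r.
  log(r/|z_k|) for z_k = -4: log(5.0/4) = 0.2231
  log(r/|z_k|) for z_k = 4: log(5.0/4) = 0.2231
  Outside zeros (6) contribute nothing to the Jensen sum.
Sum over inside zeros: 0.4463.
I(r) = log|p(0)| + (inside sum) = 4.5643 + 0.4463 = 5.0106.
Note: since some zeros are outside |z| ≤ r, the simplified n·log(r) form does NOT apply — only the inside zeros contribute.

I(r) ≈ 5.0106.


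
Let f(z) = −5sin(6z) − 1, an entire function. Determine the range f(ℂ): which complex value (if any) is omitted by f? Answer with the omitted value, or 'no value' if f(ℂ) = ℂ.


Little Picard bounds the complement of f(ℂ) to at most one point.
sin is entire and surjective onto ℂ: for every w ∈ ℂ, sin(ζ) = w has a solution ζ ∈ ℂ (e.g., via the complex inverse arcsin). With ζ = 6z this gives z = ζ/(6). Then -5·sin(6z) takes every value in -5·ℂ = ℂ, and adding -1 is a bijection of ℂ. So f is surjective and omits no value. (Note: only on the real line is sin bounded by [−1, 1].)

Omitted value: no value.


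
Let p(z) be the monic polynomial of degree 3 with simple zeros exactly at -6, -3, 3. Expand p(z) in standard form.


The polynomial is p(z) = ∏_{α ∈ S} (z − α), where S = {-6, -3, 3}.
Expanding the product yields: p(z) = z^3 + 6·z^2 -9·z -54.
The resulting polynomial has degree 3 and real coefficients as required.

p(z) = z^3 + 6·z^2 -9·z -54.


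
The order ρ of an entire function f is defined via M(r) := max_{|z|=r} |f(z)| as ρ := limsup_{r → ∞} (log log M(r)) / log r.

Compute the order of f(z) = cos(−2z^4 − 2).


Write cos(w) = (e^{iw} ± e^{−iw})/(2 or 2i), so |cos(w)| ≤ e^{|w|}. With w = −2z^4 − 2, |w| ≤ 2r^4 + 2 on |z|=r, giving M(r) ≤ e^{2r^4 + 2} and ρ ≤ 4. For the lower bound, choose z on |z|=r with -2z^4 purely imaginary of modulus 2r^4; then |cos(−2z^4 − 2)| grows like e^{2r^4}/2, so ρ ≥ 4. Hence ρ = 4.
Therefore ρ = 4.

Order ρ = 4.


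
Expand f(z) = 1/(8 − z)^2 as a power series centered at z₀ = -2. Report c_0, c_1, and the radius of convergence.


Let w = z − z₀, so z = z₀ + w.
Then 8 − z = 8 − (z₀ + w) = (8 − z₀) − w = 10 − w.
f(z) = 1/(10 − w)^2 = (1/(10)^2) · (1 − w/(10))^{−2}.
By the binomial series (1−u)^{−2} = Σ_{n≥0} C(n+1, 1) u^n for |u|<1, with u = w/(10):
  c_n = C(n+1, 1) / (10)^(n+2).
  c_0 = 1/(10)^2 = 1/100.
  c_1 = 2/(10)^3 = 1/500.
The series is valid for |w/d| < 1, i.e. |z − z₀| < |d|.
Radius of convergence: R = |8 − z₀| = |10| = 10 (distance from z₀ to the singularity z = 8).

c_0 = 1/100, c_1 = 1/500; R = 10.


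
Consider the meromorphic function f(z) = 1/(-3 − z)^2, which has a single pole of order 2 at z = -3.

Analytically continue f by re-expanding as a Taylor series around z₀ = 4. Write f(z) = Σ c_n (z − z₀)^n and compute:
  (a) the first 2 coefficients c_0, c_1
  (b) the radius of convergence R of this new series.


Let w = z − z₀, so z = z₀ + w.
Then -3 − z = -3 − (z₀ + w) = (-3 − z₀) − w = -7 − w.
f(z) = 1/(-7 − w)^2 = (1/(-7)^2) · (1 − w/(-7))^{−2}.
By the binomial series (1−u)^{−2} = Σ_{n≥0} C(n+1, 1) u^n for |u|<1, with u = w/(-7):
  c_n = C(n+1, 1) / (-7)^(n+2).
  c_0 = 1/(-7)^2 = 1/49.
  c_1 = 2/(-7)^3 = -2/343.
The series is valid for |w/d| < 1, i.e. |z − z₀| < |d|.
Radius of convergence: R = |-3 − z₀| = |-7| = 7 (distance from z₀ to the singularity z = -3).

c_0 = 1/49, c_1 = -2/343; R = 7.


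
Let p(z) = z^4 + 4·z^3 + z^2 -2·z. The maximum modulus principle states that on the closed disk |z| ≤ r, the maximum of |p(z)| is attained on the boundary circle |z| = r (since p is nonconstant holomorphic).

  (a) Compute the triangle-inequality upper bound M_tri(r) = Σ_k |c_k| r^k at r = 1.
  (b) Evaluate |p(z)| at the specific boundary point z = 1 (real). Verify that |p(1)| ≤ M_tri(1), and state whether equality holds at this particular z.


Coefficients: c_0 = 0, c_1 = -2, c_2 = 1, c_3 = 4, c_4 = 1. Radius r = 1.
Part (a). Triangle bound: M_tri(r) = Σ_k |c_k| r^k
  = |0|·1^0 + |-2|·1^1 + |1|·1^2 + |4|·1^3 + |1|·1^4
  = 0 + 2 + 1 + 4 + 1 = 8.
This bounds M(r) := max_{|z|=r} |p(z)| from above; equality holds iff all terms c_k z^k can be made to align in phase at a single z on |z|=r.
Part (b). At z = 1 (real, on the circle |z| = r):
  p(1) = (0)·1^0 + (-2)·1^1 + (1)·1^2 + (4)·1^3 + (1)·1^4 = 4.
  |p(1)| = 4.
Check: |p(1)| = 4 ≤ 8 = M_tri(1). ✓ Equality does not hold at z = 1 (the coefficients have mixed signs, so the terms do not all align in phase there).

M_tri(1) = 8; |p(1)| = 4; equality at z=1: no.


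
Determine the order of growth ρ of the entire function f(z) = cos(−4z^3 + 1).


Write cos(w) = (e^{iw} ± e^{−iw})/(2 or 2i), so |cos(w)| ≤ e^{|w|}. With w = −4z^3 + 1, |w| ≤ 4r^3 + 1 on |z|=r, giving M(r) ≤ e^{4r^3 + 1} and ρ ≤ 3. For the lower bound, choose z on |z|=r with -4z^3 purely imaginary of modulus 4r^3; then |cos(−4z^3 + 1)| grows like e^{4r^3}/2, so ρ ≥ 3. Hence ρ = 3.
Therefore ρ = 3.

Order ρ = 3.


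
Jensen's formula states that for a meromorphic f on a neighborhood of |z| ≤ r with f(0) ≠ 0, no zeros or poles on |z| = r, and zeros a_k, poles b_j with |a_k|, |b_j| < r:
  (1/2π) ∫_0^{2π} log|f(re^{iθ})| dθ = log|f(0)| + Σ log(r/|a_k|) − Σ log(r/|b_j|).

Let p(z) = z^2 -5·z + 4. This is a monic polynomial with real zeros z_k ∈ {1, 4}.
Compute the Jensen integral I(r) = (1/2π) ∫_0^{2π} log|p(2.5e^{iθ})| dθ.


Zeros: 1, 4; r = 2.5.
Inside |z| < r: 1. Outside (|z| ≥ r): 4.
p(0) = 4, so log|p(0)| = log(4) = 1.3863.
Apply Jensen: I(r) = log|p(0)| + Σ_k log(r/|z_k|), summed over zeros inside |z| < r.
  log(r/|z_k|) for z_k = 1: log(2.5/1) = 0.9163
  Outside zeros (4) contribute nothing to the Jensen sum.
Sum over inside zeros: 0.9163.
I(r) = log|p(0)| + (inside sum) = 1.3863 + 0.9163 = 2.3026.
Note: since some zeros are outside |z| ≤ r, the simplified n·log(r) form does NOT apply — only the inside zeros contribute.

I(r) ≈ 2.3026.


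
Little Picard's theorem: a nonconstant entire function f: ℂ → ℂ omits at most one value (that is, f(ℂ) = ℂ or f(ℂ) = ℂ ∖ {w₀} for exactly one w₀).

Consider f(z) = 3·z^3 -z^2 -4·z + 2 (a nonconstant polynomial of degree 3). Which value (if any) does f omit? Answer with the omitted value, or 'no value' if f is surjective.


Little Picard bounds the complement of f(ℂ) to at most one point.
For every w ∈ ℂ, the equation p(z) − w = 0 is a nonconstant polynomial in z and hence has at least one root by the fundamental theorem of algebra. So p is surjective onto ℂ, omitting no value.

Omitted value: no value.


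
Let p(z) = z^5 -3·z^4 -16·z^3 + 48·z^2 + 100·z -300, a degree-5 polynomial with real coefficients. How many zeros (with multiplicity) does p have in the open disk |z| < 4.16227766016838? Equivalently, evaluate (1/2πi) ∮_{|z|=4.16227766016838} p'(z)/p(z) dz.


The zeros of p are: 3, (3 + 1i), (3 - 1i), (-3 + 1i), (-3 - 1i).
Their magnitudes are: 3, 3.162, 3.162, 3.162, 3.162.
Zeros with |z| < R = 4.16227766016838: 3, (3 + 1i), (3 - 1i), (-3 + 1i), (-3 - 1i).
Count = 5.
By the argument principle, (1/2πi) ∮_{|z|=R} p'(z)/p(z) dz equals exactly this count.

Number of zeros inside |z| < 4.16227766016838: 5.


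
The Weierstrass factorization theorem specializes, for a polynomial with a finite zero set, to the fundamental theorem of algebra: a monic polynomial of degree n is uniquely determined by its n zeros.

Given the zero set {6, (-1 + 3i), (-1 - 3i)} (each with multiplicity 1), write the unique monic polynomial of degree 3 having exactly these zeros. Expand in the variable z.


The polynomial is p(z) = ∏_{α ∈ S} (z − α), where S = {6, (-1 + 3i), (-1 - 3i)}.
Expanding the product yields: p(z) = z^3 -4·z^2 -2·z -60.
Note conjugate pairs combine to real quadratics: (z − (-1+3i))(z − (-1−3i)) = z² + 2z + 10.
The resulting polynomial has degree 3 and real coefficients as required.

p(z) = z^3 -4·z^2 -2·z -60.


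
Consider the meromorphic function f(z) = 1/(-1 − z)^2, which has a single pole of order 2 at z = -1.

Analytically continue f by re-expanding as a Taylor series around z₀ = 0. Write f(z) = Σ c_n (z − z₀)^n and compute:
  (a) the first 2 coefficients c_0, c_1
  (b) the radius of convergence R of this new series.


Let w = z − z₀, so z = z₀ + w.
Then -1 − z = -1 − (z₀ + w) = (-1 − z₀) − w = -1 − w.
f(z) = 1/(-1 − w)^2 = (1/(-1)^2) · (1 − w/(-1))^{−2}.
By the binomial series (1−u)^{−2} = Σ_{n≥0} C(n+1, 1) u^n for |u|<1, with u = w/(-1):
  c_n = C(n+1, 1) / (-1)^(n+2).
  c_0 = 1/(-1)^2 = 1.
  c_1 = 2/(-1)^3 = -2.
The series is valid for |w/d| < 1, i.e. |z − z₀| < |d|.
Radius of convergence: R = |-1 − z₀| = |-1| = 1 (distance from z₀ to the singularity z = -1).

c_0 = 1, c_1 = -2; R = 1.


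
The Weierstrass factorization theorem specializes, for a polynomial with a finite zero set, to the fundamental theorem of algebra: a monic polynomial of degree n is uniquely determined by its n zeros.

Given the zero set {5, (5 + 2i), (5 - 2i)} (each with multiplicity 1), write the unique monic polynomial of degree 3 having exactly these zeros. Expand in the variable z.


The polynomial is p(z) = ∏_{α ∈ S} (z − α), where S = {5, (5 + 2i), (5 - 2i)}.
Expanding the product yields: p(z) = z^3 -15·z^2 + 79·z -145.
Note conjugate pairs combine to real quadratics: (z − (5+2i))(z − (5−2i)) = z² − 10z + 29.
The resulting polynomial has degree 3 and real coefficients as required.

p(z) = z^3 -15·z^2 + 79·z -145.


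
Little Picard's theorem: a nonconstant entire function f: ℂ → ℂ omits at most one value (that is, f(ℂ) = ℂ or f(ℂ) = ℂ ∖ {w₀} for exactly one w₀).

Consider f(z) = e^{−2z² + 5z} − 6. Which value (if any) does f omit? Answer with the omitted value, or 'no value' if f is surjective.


Little Picard bounds the complement of f(ℂ) to at most one point.
The exponent g(z) = −2z² + 5z is a nonconstant polynomial, hence surjective onto ℂ. So e^{g(z)} takes every value in {e^w : w ∈ ℂ} = ℂ ∖ {0}. Adding -6 shifts the range to ℂ ∖ {-6}. f omits exactly -6.

Omitted value: -6.


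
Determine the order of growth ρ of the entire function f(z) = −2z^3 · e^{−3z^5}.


M(r) = max_{|z|=r} |-2|·|z|^3·|e^{−3z^5}| = 2·r^3 · e^{3r^5} (the factors attain their maxima compatibly on |z|=r). Then log M(r) = log 2 + 3·log r + 3r^5, dominated by the last term, so log log M(r) ~ 5·log r. The polynomial factor -2z^3 contributes only a log r term and does not affect the order. ρ = 5.
Therefore ρ = 5.

Order ρ = 5.


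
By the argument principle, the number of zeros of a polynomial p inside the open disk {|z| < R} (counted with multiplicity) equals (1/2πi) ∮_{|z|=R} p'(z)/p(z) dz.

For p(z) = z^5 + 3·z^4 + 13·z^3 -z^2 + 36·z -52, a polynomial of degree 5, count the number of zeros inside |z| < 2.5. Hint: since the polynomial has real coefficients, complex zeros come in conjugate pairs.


The zeros of p are: (-2 + 3i), (-2 - 3i), 1, (0 + 2i), (0 - 2i).
Their magnitudes are: 3.606, 3.606, 1, 2, 2.
Zeros with |z| < R = 2.5: 1, (0 + 2i), (0 - 2i).
Count = 3.
By the argument principle, (1/2πi) ∮_{|z|=R} p'(z)/p(z) dz equals exactly this count.

Number of zeros inside |z| < 2.5: 3.


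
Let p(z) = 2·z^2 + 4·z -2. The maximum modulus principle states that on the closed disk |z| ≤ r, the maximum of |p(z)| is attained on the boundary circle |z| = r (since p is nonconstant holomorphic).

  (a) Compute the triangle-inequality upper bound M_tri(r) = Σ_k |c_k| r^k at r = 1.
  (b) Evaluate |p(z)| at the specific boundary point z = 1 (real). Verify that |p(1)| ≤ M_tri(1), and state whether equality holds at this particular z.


Coefficients: c_0 = -2, c_1 = 4, c_2 = 2. Radius r = 1.
Part (a). Triangle bound: M_tri(r) = Σ_k |c_k| r^k
  = |-2|·1^0 + |4|·1^1 + |2|·1^2
  = 2 + 4 + 2 = 8.
This bounds M(r) := max_{|z|=r} |p(z)| from above; equality holds iff all terms c_k z^k can be made to align in phase at a single z on |z|=r.
Part (b). At z = 1 (real, on the circle |z| = r):
  p(1) = (-2)·1^0 + (4)·1^1 + (2)·1^2 = 4.
  |p(1)| = 4.
Check: |p(1)| = 4 ≤ 8 = M_tri(1). ✓ Equality does not hold at z = 1 (the coefficients have mixed signs, so the terms do not all align in phase there).

M_tri(1) = 8; |p(1)| = 4; equality at z=1: no.


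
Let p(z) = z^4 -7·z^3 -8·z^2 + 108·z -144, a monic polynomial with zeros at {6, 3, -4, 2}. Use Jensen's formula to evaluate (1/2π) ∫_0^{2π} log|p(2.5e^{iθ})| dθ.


Zeros: -4, 2, 3, 6; r = 2.5.
Inside |z| < r: 2. Outside (|z| ≥ r): -4, 3, 6.
p(0) = -144, so log|p(0)| = log(144) = 4.9698.
Apply Jensen: I(r) = log|p(0)| + Σ_k log(r/|z_k|), summed over zeros inside |z| < r.
  log(r/|z_k|) for z_k = 2: log(2.5/2) = 0.2231
  Outside zeros (-4, 3, 6) contribute nothing to the Jensen sum.
Sum over inside zeros: 0.2231.
I(r) = log|p(0)| + (inside sum) = 4.9698 + 0.2231 = 5.1930.
Note: since some zeros are outside |z| ≤ r, the simplified n·log(r) form does NOT apply — only the inside zeros contribute.

I(r) ≈ 5.1930.


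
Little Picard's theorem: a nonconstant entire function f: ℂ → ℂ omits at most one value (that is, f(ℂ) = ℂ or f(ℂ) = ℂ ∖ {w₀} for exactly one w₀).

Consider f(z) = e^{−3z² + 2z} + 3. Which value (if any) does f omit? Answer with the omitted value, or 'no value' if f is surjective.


Little Picard bounds the complement of f(ℂ) to at most one point.
The exponent g(z) = −3z² + 2z is a nonconstant polynomial, hence surjective onto ℂ. So e^{g(z)} takes every value in {e^w : w ∈ ℂ} = ℂ ∖ {0}. Adding 3 shifts the range to ℂ ∖ {3}. f omits exactly 3.

Omitted value: 3.


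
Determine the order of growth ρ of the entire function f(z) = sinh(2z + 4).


sinh(w) is a linear combination of e^{iw} and e^{−iw} (or e^w, e^{−w} in the hyperbolic case), so |sinh(w)| ≤ e^{|w|}. With w = 2z + 4, |w| ≤ 2|z| + 4 = 2r + 4 on |z| = r, giving M(r) ≤ e^{2r + 4}, so ρ ≤ 1. On a suitable ray (z = it for sin/cos; z = t for sinh/cosh, t real → ∞), |sinh(2z + 4)| grows like e^{2|t|}/2, so ρ ≥ 1. Hence ρ = 1.
Therefore ρ = 1.

Order ρ = 1.


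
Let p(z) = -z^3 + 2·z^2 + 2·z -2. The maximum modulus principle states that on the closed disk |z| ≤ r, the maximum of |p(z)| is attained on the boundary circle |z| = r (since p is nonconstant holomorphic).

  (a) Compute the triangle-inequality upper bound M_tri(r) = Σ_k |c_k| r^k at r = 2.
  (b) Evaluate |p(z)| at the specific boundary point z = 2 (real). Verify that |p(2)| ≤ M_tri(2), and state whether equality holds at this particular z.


Coefficients: c_0 = -2, c_1 = 2, c_2 = 2, c_3 = -1. Radius r = 2.
Part (a). Triangle bound: M_tri(r) = Σ_k |c_k| r^k
  = |-2|·2^0 + |2|·2^1 + |2|·2^2 + |-1|·2^3
  = 2 + 4 + 8 + 8 = 22.
This bounds M(r) := max_{|z|=r} |p(z)| from above; equality holds iff all terms c_k z^k can be made to align in phase at a single z on |z|=r.
Part (b). At z = 2 (real, on the circle |z| = r):
  p(2) = (-2)·2^0 + (2)·2^1 + (2)·2^2 + (-1)·2^3 = 2.
  |p(2)| = 2.
Check: |p(2)| = 2 ≤ 22 = M_tri(2). ✓ Equality does not hold at z = 2 (the coefficients have mixed signs, so the terms do not all align in phase there).

M_tri(2) = 22; |p(2)| = 2; equality at z=2: no.


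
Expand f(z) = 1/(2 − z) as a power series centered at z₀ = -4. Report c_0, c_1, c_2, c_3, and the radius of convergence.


Let w = z − z₀, so z = z₀ + w.
Then 2 − z = 2 − (z₀ + w) = (2 − z₀) − w = 6 − w.
f(z) = 1/(6 − w) = (1/(6)) · 1/(1 − w/(6)) = Σ_{n≥0} w^n / (6)^(n+1).
So c_n = 1/(6)^(n+1):
  c_0 = 1/(6)^1 = 1/6.
  c_1 = 1/(6)^2 = 1/36.
  c_2 = 1/(6)^3 = 1/216.
  c_3 = 1/(6)^4 = 1/1296.
The series is valid for |w/d| < 1, i.e. |z − z₀| < |d|.
Radius of convergence: R = |2 − z₀| = |6| = 6 (distance from z₀ to the singularity z = 2).

c_0 = 1/6, c_1 = 1/36, c_2 = 1/216, c_3 = 1/1296; R = 6.


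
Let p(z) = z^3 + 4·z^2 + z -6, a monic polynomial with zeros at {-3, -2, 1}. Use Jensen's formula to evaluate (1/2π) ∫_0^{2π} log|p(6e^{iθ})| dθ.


Zeros: -3, -2, 1; r = 6.
Inside |z| < r: -3, -2, 1. Outside (|z| ≥ r): ∅.
p(0) = -6, so log|p(0)| = log(6) = 1.7918.
Apply Jensen: I(r) = log|p(0)| + Σ_k log(r/|z_k|), summed over zeros inside |z| < r.
  log(r/|z_k|) for z_k = -3: log(6/3) = 0.6931
  log(r/|z_k|) for z_k = -2: log(6/2) = 1.0986
  log(r/|z_k|) for z_k = 1: log(6/1) = 1.7918
Sum over inside zeros: 3.5835.
I(r) = log|p(0)| + (inside sum) = 1.7918 + 3.5835 = 5.3753.
Closed form (all zeros inside, monic): I(r) = n·log(r) = 3·log(6) = 5.3753. ✓

I(r) ≈ 5.3753.


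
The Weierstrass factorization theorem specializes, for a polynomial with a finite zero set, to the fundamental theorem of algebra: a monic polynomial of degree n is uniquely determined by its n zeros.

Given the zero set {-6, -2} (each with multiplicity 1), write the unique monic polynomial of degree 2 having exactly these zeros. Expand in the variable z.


The polynomial is p(z) = ∏_{α ∈ S} (z − α), where S = {-6, -2}.
Expanding the product yields: p(z) = z^2 + 8·z + 12.
The resulting polynomial has degree 2 and real coefficients as required.

p(z) = z^2 + 8·z + 12.


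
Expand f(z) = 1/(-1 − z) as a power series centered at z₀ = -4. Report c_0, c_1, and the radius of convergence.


Let w = z − z₀, so z = z₀ + w.
Then -1 − z = -1 − (z₀ + w) = (-1 − z₀) − w = 3 − w.
f(z) = 1/(3 − w) = (1/(3)) · 1/(1 − w/(3)) = Σ_{n≥0} w^n / (3)^(n+1).
So c_n = 1/(3)^(n+1):
  c_0 = 1/(3)^1 = 1/3.
  c_1 = 1/(3)^2 = 1/9.
The series is valid for |w/d| < 1, i.e. |z − z₀| < |d|.
Radius of convergence: R = |-1 − z₀| = |3| = 3 (distance from z₀ to the singularity z = -1).

c_0 = 1/3, c_1 = 1/9; R = 3.


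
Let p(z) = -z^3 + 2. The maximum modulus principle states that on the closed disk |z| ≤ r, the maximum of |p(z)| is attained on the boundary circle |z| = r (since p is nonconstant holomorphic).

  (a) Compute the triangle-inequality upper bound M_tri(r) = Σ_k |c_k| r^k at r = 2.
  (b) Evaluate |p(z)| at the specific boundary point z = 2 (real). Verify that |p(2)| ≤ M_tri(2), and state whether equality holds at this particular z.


Coefficients: c_0 = 2, c_1 = 0, c_2 = 0, c_3 = -1. Radius r = 2.
Part (a). Triangle bound: M_tri(r) = Σ_k |c_k| r^k
  = |2|·2^0 + |0|·2^1 + |0|·2^2 + |-1|·2^3
  = 2 + 0 + 0 + 8 = 10.
This bounds M(r) := max_{|z|=r} |p(z)| from above; equality holds iff all terms c_k z^k can be made to align in phase at a single z on |z|=r.
Part (b). At z = 2 (real, on the circle |z| = r):
  p(2) = (2)·2^0 + (0)·2^1 + (0)·2^2 + (-1)·2^3 = -6.
  |p(2)| = 6.
Check: |p(2)| = 6 ≤ 10 = M_tri(2). ✓ Equality does not hold at z = 2 (the coefficients have mixed signs, so the terms do not all align in phase there).

M_tri(2) = 10; |p(2)| = 6; equality at z=2: no.


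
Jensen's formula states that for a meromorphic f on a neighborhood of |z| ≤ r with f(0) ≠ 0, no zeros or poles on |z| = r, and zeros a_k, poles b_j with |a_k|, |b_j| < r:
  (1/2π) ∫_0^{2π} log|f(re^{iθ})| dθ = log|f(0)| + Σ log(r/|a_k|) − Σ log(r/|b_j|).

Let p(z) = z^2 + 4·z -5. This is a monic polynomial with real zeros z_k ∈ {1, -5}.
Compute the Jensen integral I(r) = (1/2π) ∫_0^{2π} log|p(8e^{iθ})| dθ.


Zeros: -5, 1; r = 8.
Inside |z| < r: -5, 1. Outside (|z| ≥ r): ∅.
p(0) = -5, so log|p(0)| = log(5) = 1.6094.
Apply Jensen: I(r) = log|p(0)| + Σ_k log(r/|z_k|), summed over zeros inside |z| < r.
  log(r/|z_k|) for z_k = 1: log(8/1) = 2.0794
  log(r/|z_k|) for z_k = -5: log(8/5) = 0.4700
Sum over inside zeros: 2.5494.
I(r) = log|p(0)| + (inside sum) = 1.6094 + 2.5494 = 4.1589.
Closed form (all zeros inside, monic): I(r) = n·log(r) = 2·log(8) = 4.1589. ✓

I(r) ≈ 4.1589.


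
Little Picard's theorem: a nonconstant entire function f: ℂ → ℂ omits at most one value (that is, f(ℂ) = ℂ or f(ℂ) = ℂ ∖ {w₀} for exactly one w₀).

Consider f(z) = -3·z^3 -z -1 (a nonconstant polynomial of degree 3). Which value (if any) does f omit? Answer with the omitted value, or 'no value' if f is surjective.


Little Picard bounds the complement of f(ℂ) to at most one point.
For every w ∈ ℂ, the equation p(z) − w = 0 is a nonconstant polynomial in z and hence has at least one root by the fundamental theorem of algebra. So p is surjective onto ℂ, omitting no value.

Omitted value: no value.


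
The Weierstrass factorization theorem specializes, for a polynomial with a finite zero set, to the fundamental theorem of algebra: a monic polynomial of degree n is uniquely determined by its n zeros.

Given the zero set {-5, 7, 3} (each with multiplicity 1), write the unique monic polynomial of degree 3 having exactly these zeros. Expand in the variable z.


The polynomial is p(z) = ∏_{α ∈ S} (z − α), where S = {-5, 7, 3}.
Expanding the product yields: p(z) = z^3 -5·z^2 -29·z + 105.
The resulting polynomial has degree 3 and real coefficients as required.

p(z) = z^3 -5·z^2 -29·z + 105.


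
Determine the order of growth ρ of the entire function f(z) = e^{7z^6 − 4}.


|e^{7z^6 − 4}| = e^{Re(7·z^6) + -4} ≤ e^{7|z|^6 + -4} = e^{7r^6 + -4} on |z| = r, so ρ ≤ 6. Choosing z on |z|=r so that 7·z^6 is real positive (always possible by picking arg z appropriately) gives |f(z)| = e^{7r^6 + -4}, matching the bound. The additive constant -4 does not affect log log M(r) ~ 6·log r. Hence ρ = 6.
Therefore ρ = 6.

Order ρ = 6.


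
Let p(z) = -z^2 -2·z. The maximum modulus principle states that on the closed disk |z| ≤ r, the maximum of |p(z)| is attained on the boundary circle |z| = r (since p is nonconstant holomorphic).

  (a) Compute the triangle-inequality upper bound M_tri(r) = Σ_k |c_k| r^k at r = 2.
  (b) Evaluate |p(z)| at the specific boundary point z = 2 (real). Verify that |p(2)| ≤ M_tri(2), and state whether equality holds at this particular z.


Coefficients: c_0 = 0, c_1 = -2, c_2 = -1. Radius r = 2.
Part (a). Triangle bound: M_tri(r) = Σ_k |c_k| r^k
  = |0|·2^0 + |-2|·2^1 + |-1|·2^2
  = 0 + 4 + 4 = 8.
This bounds M(r) := max_{|z|=r} |p(z)| from above; equality holds iff all terms c_k z^k can be made to align in phase at a single z on |z|=r.
Part (b). At z = 2 (real, on the circle |z| = r):
  p(2) = (0)·2^0 + (-2)·2^1 + (-1)·2^2 = -8.
  |p(2)| = 8.
Since all nonzero coefficients share the same sign, |p(2)| = 8 = M_tri(2); the triangle bound is attained at z = 2, so in fact M(r) = 8.

M_tri(2) = 8; |p(2)| = 8; equality at z=2: yes.


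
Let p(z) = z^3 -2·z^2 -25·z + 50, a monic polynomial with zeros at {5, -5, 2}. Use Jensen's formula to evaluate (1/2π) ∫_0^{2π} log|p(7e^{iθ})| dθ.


Zeros: -5, 2, 5; r = 7.
Inside |z| < r: -5, 2, 5. Outside (|z| ≥ r): ∅.
p(0) = 50, so log|p(0)| = log(50) = 3.9120.
Apply Jensen: I(r) = log|p(0)| + Σ_k log(r/|z_k|), summed over zeros inside |z| < r.
  log(r/|z_k|) for z_k = 5: log(7/5) = 0.3365
  log(r/|z_k|) for z_k = -5: log(7/5) = 0.3365
  log(r/|z_k|) for z_k = 2: log(7/2) = 1.2528
Sum over inside zeros: 1.9257.
I(r) = log|p(0)| + (inside sum) = 3.9120 + 1.9257 = 5.8377.
Closed form (all zeros inside, monic): I(r) = n·log(r) = 3·log(7) = 5.8377. ✓

I(r) ≈ 5.8377.


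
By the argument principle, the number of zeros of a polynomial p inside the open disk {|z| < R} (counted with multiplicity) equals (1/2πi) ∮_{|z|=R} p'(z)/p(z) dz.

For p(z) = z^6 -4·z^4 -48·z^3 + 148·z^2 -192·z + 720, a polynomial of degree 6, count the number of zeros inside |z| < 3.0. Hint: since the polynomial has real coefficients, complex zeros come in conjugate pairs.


The zeros of p are: (-3 + 3i), (-3 - 3i), (3 + 1i), (3 - 1i), (0 + 2i), (0 - 2i).
Their magnitudes are: 4.243, 4.243, 3.162, 3.162, 2, 2.
Zeros with |z| < R = 3.0: (0 + 2i), (0 - 2i).
Count = 2.
By the argument principle, (1/2πi) ∮_{|z|=R} p'(z)/p(z) dz equals exactly this count.

Number of zeros inside |z| < 3.0: 2.


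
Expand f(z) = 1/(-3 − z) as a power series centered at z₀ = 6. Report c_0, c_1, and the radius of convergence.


Let w = z − z₀, so z = z₀ + w.
Then -3 − z = -3 − (z₀ + w) = (-3 − z₀) − w = -9 − w.
f(z) = 1/(-9 − w) = (1/(-9)) · 1/(1 − w/(-9)) = Σ_{n≥0} w^n / (-9)^(n+1).
So c_n = 1/(-9)^(n+1):
  c_0 = 1/(-9)^1 = -1/9.
  c_1 = 1/(-9)^2 = 1/81.
The series is valid for |w/d| < 1, i.e. |z − z₀| < |d|.
Radius of convergence: R = |-3 − z₀| = |-9| = 9 (distance from z₀ to the singularity z = -3).

c_0 = -1/9, c_1 = 1/81; R = 9.


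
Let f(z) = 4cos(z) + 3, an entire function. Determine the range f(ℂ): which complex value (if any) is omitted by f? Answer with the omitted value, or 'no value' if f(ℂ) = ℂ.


Little Picard bounds the complement of f(ℂ) to at most one point.
cos is entire and surjective onto ℂ: for every w ∈ ℂ, cos(ζ) = w has a solution ζ ∈ ℂ (e.g., via the complex inverse arccos). With ζ = z this gives z = ζ/(1). Then 4·cos(z) takes every value in 4·ℂ = ℂ, and adding 3 is a bijection of ℂ. So f is surjective and omits no value. (Note: only on the real line is cos bounded by [−1, 1].)

Omitted value: no value.


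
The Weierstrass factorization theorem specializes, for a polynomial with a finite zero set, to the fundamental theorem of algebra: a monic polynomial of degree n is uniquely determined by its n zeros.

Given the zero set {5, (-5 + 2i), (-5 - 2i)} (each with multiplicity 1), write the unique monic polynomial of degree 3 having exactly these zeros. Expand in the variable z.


The polynomial is p(z) = ∏_{α ∈ S} (z − α), where S = {5, (-5 + 2i), (-5 - 2i)}.
Expanding the product yields: p(z) = z^3 + 5·z^2 -21·z -145.
Note conjugate pairs combine to real quadratics: (z − (-5+2i))(z − (-5−2i)) = z² + 10z + 29.
The resulting polynomial has degree 3 and real coefficients as required.

p(z) = z^3 + 5·z^2 -21·z -145.


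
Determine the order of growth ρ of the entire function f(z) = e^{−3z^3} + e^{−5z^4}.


Each summand is entire of order 3 and 4 respectively (as in the single-exponential case). The order of a sum is at most the max of the orders, so ρ ≤ 4. For the lower bound: on |z|=r choose arg z so that -5z^4 is real positive; then |e^{-5z^4}| = e^{5r^4} while |e^{-3z^3}| ≤ e^{3r^3} = o(e^{5r^4}). So |f| ≥ e^{5r^4}(1 − o(1)) and ρ ≥ 4. Hence ρ = max(3, 4) = 4.
Therefore ρ = 4.

Order ρ = 4.


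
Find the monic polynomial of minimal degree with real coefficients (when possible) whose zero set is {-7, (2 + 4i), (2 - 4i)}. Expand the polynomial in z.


The polynomial is p(z) = ∏_{α ∈ S} (z − α), where S = {-7, (2 + 4i), (2 - 4i)}.
Expanding the product yields: p(z) = z^3 + 3·z^2 -8·z + 140.
Note conjugate pairs combine to real quadratics: (z − (2+4i))(z − (2−4i)) = z² − 4z + 20.
The resulting polynomial has degree 3 and real coefficients as required.

p(z) = z^3 + 3·z^2 -8·z + 140.


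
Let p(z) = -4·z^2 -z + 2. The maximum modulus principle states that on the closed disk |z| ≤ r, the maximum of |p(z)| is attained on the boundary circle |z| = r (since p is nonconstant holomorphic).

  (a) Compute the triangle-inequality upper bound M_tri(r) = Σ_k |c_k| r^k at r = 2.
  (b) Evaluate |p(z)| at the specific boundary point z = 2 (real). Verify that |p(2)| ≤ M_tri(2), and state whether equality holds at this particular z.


Coefficients: c_0 = 2, c_1 = -1, c_2 = -4. Radius r = 2.
Part (a). Triangle bound: M_tri(r) = Σ_k |c_k| r^k
  = |2|·2^0 + |-1|·2^1 + |-4|·2^2
  = 2 + 2 + 16 = 20.
This bounds M(r) := max_{|z|=r} |p(z)| from above; equality holds iff all terms c_k z^k can be made to align in phase at a single z on |z|=r.
Part (b). At z = 2 (real, on the circle |z| = r):
  p(2) = (2)·2^0 + (-1)·2^1 + (-4)·2^2 = -16.
  |p(2)| = 16.
Check: |p(2)| = 16 ≤ 20 = M_tri(2). ✓ Equality does not hold at z = 2 (the coefficients have mixed signs, so the terms do not all align in phase there).

M_tri(2) = 20; |p(2)| = 16; equality at z=2: no.


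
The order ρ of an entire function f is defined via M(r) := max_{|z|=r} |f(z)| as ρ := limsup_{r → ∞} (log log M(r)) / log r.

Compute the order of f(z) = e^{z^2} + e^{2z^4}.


Each summand is entire of order 2 and 4 respectively (as in the single-exponential case). The order of a sum is at most the max of the orders, so ρ ≤ 4. For the lower bound: on |z|=r choose arg z so that 2z^4 is real positive; then |e^{2z^4}| = e^{2r^4} while |e^{1z^2}| ≤ e^{1r^2} = o(e^{2r^4}). So |f| ≥ e^{2r^4}(1 − o(1)) and ρ ≥ 4. Hence ρ = max(2, 4) = 4.
Therefore ρ = 4.

Order ρ = 4.


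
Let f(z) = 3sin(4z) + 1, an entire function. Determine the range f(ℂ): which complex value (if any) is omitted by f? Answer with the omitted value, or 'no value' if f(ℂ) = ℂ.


Little Picard bounds the complement of f(ℂ) to at most one point.
sin is entire and surjective onto ℂ: for every w ∈ ℂ, sin(ζ) = w has a solution ζ ∈ ℂ (e.g., via the complex inverse arcsin). With ζ = 4z this gives z = ζ/(4). Then 3·sin(4z) takes every value in 3·ℂ = ℂ, and adding 1 is a bijection of ℂ. So f is surjective and omits no value. (Note: only on the real line is sin bounded by [−1, 1].)

Omitted value: no value.


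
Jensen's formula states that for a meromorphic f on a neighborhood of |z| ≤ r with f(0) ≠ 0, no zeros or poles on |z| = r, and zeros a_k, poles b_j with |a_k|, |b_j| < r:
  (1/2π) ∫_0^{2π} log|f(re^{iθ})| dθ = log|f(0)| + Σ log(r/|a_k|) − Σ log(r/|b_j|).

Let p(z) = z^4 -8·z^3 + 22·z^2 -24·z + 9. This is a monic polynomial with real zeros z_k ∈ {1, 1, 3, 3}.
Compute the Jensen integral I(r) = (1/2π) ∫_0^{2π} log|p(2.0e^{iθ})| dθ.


Zeros: 1, 1, 3, 3; r = 2.0.
Inside |z| < r: 1, 1. Outside (|z| ≥ r): 3, 3.
p(0) = 9, so log|p(0)| = log(9) = 2.1972.
Apply Jensen: I(r) = log|p(0)| + Σ_k log(r/|z_k|), summed over zeros inside |z| < r.
  log(r/|z_k|) for z_k = 1: log(2.0/1) = 0.6931
  log(r/|z_k|) for z_k = 1: log(2.0/1) = 0.6931
  Outside zeros (3, 3) contribute nothing to the Jensen sum.
Sum over inside zeros: 1.3863.
I(r) = log|p(0)| + (inside sum) = 2.1972 + 1.3863 = 3.5835.
Note: since some zeros are outside |z| ≤ r, the simplified n·log(r) form does NOT apply — only the inside zeros contribute.

I(r) ≈ 3.5835.


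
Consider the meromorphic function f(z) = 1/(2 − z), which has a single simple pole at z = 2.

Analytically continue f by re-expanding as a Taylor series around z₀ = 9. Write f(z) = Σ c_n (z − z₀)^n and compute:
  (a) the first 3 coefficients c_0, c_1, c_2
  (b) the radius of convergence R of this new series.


Let w = z − z₀, so z = z₀ + w.
Then 2 − z = 2 − (z₀ + w) = (2 − z₀) − w = -7 − w.
f(z) = 1/(-7 − w) = (1/(-7)) · 1/(1 − w/(-7)) = Σ_{n≥0} w^n / (-7)^(n+1).
So c_n = 1/(-7)^(n+1):
  c_0 = 1/(-7)^1 = -1/7.
  c_1 = 1/(-7)^2 = 1/49.
  c_2 = 1/(-7)^3 = -1/343.
The series is valid for |w/d| < 1, i.e. |z − z₀| < |d|.
Radius of convergence: R = |2 − z₀| = |-7| = 7 (distance from z₀ to the singularity z = 2).

c_0 = -1/7, c_1 = 1/49, c_2 = -1/343; R = 7.


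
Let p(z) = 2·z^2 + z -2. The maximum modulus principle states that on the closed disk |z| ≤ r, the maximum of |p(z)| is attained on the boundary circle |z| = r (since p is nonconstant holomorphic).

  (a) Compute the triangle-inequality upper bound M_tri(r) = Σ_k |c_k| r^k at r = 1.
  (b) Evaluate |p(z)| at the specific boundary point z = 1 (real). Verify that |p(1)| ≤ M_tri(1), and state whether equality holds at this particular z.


Coefficients: c_0 = -2, c_1 = 1, c_2 = 2. Radius r = 1.
Part (a). Triangle bound: M_tri(r) = Σ_k |c_k| r^k
  = |-2|·1^0 + |1|·1^1 + |2|·1^2
  = 2 + 1 + 2 = 5.
This bounds M(r) := max_{|z|=r} |p(z)| from above; equality holds iff all terms c_k z^k can be made to align in phase at a single z on |z|=r.
Part (b). At z = 1 (real, on the circle |z| = r):
  p(1) = (-2)·1^0 + (1)·1^1 + (2)·1^2 = 1.
  |p(1)| = 1.
Check: |p(1)| = 1 ≤ 5 = M_tri(1). ✓ Equality does not hold at z = 1 (the coefficients have mixed signs, so the terms do not all align in phase there).

M_tri(1) = 5; |p(1)| = 1; equality at z=1: no.


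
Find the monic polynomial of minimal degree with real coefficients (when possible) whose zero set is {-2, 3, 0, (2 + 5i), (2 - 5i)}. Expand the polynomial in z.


The polynomial is p(z) = ∏_{α ∈ S} (z − α), where S = {-2, 3, 0, (2 + 5i), (2 - 5i)}.
Expanding the product yields: p(z) = z^5 -5·z^4 + 27·z^3 -5·z^2 -174·z.
Note conjugate pairs combine to real quadratics: (z − (2+5i))(z − (2−5i)) = z² − 4z + 29.
The resulting polynomial has degree 5 and real coefficients as required.

p(z) = z^5 -5·z^4 + 27·z^3 -5·z^2 -174·z.


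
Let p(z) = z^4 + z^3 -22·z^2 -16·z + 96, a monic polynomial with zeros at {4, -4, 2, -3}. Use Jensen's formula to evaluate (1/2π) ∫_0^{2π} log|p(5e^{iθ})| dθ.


Zeros: -4, -3, 2, 4; r = 5.
Inside |z| < r: -4, -3, 2, 4. Outside (|z| ≥ r): ∅.
p(0) = 96, so log|p(0)| = log(96) = 4.5643.
Apply Jensen: I(r) = log|p(0)| + Σ_k log(r/|z_k|), summed over zeros inside |z| < r.
  log(r/|z_k|) for z_k = 4: log(5/4) = 0.2231
  log(r/|z_k|) for z_k = -4: log(5/4) = 0.2231
  log(r/|z_k|) for z_k = 2: log(5/2) = 0.9163
  log(r/|z_k|) for z_k = -3: log(5/3) = 0.5108
Sum over inside zeros: 1.8734.
I(r) = log|p(0)| + (inside sum) = 4.5643 + 1.8734 = 6.4378.
Closed form (all zeros inside, monic): I(r) = n·log(r) = 4·log(5) = 6.4378. ✓

I(r) ≈ 6.4378.


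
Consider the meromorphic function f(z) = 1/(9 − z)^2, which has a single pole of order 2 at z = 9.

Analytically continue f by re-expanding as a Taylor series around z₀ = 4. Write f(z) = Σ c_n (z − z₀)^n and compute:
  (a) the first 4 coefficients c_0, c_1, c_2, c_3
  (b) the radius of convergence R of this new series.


Let w = z − z₀, so z = z₀ + w.
Then 9 − z = 9 − (z₀ + w) = (9 − z₀) − w = 5 − w.
f(z) = 1/(5 − w)^2 = (1/(5)^2) · (1 − w/(5))^{−2}.
By the binomial series (1−u)^{−2} = Σ_{n≥0} C(n+1, 1) u^n for |u|<1, with u = w/(5):
  c_n = C(n+1, 1) / (5)^(n+2).
  c_0 = 1/(5)^2 = 1/25.
  c_1 = 2/(5)^3 = 2/125.
  c_2 = 3/(5)^4 = 3/625.
  c_3 = 4/(5)^5 = 4/3125.
The series is valid for |w/d| < 1, i.e. |z − z₀| < |d|.
Radius of convergence: R = |9 − z₀| = |5| = 5 (distance from z₀ to the singularity z = 9).

c_0 = 1/25, c_1 = 2/125, c_2 = 3/625, c_3 = 4/3125; R = 5.


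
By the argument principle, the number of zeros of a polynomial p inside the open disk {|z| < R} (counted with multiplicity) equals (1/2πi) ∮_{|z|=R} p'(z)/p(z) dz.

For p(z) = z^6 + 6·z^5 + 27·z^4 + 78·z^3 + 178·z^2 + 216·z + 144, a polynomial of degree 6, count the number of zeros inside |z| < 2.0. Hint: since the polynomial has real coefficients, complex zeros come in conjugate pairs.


The zeros of p are: (-2 + 2i), (-2 - 2i), (-1 + 1i), (-1 - 1i), (0 + 3i), (0 - 3i).
Their magnitudes are: 2.828, 2.828, 1.414, 1.414, 3, 3.
Zeros with |z| < R = 2.0: (-1 + 1i), (-1 - 1i).
Count = 2.
By the argument principle, (1/2πi) ∮_{|z|=R} p'(z)/p(z) dz equals exactly this count.

Number of zeros inside |z| < 2.0: 2.


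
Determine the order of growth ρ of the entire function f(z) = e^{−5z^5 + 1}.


|e^{−5z^5 + 1}| = e^{Re(-5·z^5) + 1} ≤ e^{5|z|^5 + 1} = e^{5r^5 + 1} on |z| = r, so ρ ≤ 5. Choosing z on |z|=r so that -5·z^5 is real positive (always possible by picking arg z appropriately) gives |f(z)| = e^{5r^5 + 1}, matching the bound. The additive constant 1 does not affect log log M(r) ~ 5·log r. Hence ρ = 5.
Therefore ρ = 5.

Order ρ = 5.


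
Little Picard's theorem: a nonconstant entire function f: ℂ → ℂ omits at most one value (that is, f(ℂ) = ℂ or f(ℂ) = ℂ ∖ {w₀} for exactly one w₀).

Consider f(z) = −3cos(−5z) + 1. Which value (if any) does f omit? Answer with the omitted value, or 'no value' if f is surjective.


Little Picard bounds the complement of f(ℂ) to at most one point.
cos is entire and surjective onto ℂ: for every w ∈ ℂ, cos(ζ) = w has a solution ζ ∈ ℂ (e.g., via the complex inverse arccos). With ζ = −5z this gives z = ζ/(-5). Then -3·cos(−5z) takes every value in -3·ℂ = ℂ, and adding 1 is a bijection of ℂ. So f is surjective and omits no value. (Note: only on the real line is cos bounded by [−1, 1].)

Omitted value: no value.


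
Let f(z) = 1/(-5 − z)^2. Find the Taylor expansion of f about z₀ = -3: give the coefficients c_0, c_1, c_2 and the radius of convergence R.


Let w = z − z₀, so z = z₀ + w.
Then -5 − z = -5 − (z₀ + w) = (-5 − z₀) − w = -2 − w.
f(z) = 1/(-2 − w)^2 = (1/(-2)^2) · (1 − w/(-2))^{−2}.
By the binomial series (1−u)^{−2} = Σ_{n≥0} C(n+1, 1) u^n for |u|<1, with u = w/(-2):
  c_n = C(n+1, 1) / (-2)^(n+2).
  c_0 = 1/(-2)^2 = 1/4.
  c_1 = 2/(-2)^3 = -1/4.
  c_2 = 3/(-2)^4 = 3/16.
The series is valid for |w/d| < 1, i.e. |z − z₀| < |d|.
Radius of convergence: R = |-5 − z₀| = |-2| = 2 (distance from z₀ to the singularity z = -5).

c_0 = 1/4, c_1 = -1/4, c_2 = 3/16; R = 2.


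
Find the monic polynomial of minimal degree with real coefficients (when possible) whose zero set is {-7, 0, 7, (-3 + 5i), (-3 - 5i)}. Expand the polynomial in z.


The polynomial is p(z) = ∏_{α ∈ S} (z − α), where S = {-7, 0, 7, (-3 + 5i), (-3 - 5i)}.
Expanding the product yields: p(z) = z^5 + 6·z^4 -15·z^3 -294·z^2 -1666·z.
Note conjugate pairs combine to real quadratics: (z − (-3+5i))(z − (-3−5i)) = z² + 6z + 34.
The resulting polynomial has degree 5 and real coefficients as required.

p(z) = z^5 + 6·z^4 -15·z^3 -294·z^2 -1666·z.
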